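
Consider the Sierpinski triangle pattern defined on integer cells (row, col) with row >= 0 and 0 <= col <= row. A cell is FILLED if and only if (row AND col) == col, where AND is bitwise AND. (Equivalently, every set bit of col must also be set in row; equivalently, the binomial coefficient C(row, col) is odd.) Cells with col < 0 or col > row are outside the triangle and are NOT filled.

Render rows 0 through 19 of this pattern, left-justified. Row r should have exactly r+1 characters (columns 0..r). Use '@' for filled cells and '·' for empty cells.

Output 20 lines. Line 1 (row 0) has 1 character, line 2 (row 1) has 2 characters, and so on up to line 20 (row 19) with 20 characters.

r0=0: @
r1=1: @@
r2=10: @·@
r3=11: @@@@
r4=100: @···@
r5=101: @@··@@
r6=110: @·@·@·@
r7=111: @@@@@@@@
r8=1000: @·······@
r9=1001: @@······@@
r10=1010: @·@·····@·@
r11=1011: @@@@····@@@@
r12=1100: @···@···@···@
r13=1101: @@··@@··@@··@@
r14=1110: @·@·@·@·@·@·@·@
r15=1111: @@@@@@@@@@@@@@@@
r16=10000: @···············@
r17=10001: @@··············@@
r18=10010: @·@·············@·@
r19=10011: @@@@············@@@@

Answer: @
@@
@·@
@@@@
@···@
@@··@@
@·@·@·@
@@@@@@@@
@·······@
@@······@@
@·@·····@·@
@@@@····@@@@
@···@···@···@
@@··@@··@@··@@
@·@·@·@·@·@·@·@
@@@@@@@@@@@@@@@@
@···············@
@@··············@@
@·@·············@·@
@@@@············@@@@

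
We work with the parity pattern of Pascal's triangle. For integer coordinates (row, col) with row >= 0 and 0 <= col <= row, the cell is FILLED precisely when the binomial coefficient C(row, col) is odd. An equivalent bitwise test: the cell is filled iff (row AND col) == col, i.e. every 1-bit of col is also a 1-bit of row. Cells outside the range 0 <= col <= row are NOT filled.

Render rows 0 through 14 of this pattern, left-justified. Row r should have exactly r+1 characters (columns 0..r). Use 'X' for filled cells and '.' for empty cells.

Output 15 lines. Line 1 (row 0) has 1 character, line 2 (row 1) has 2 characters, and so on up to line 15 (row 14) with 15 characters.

Answer: X
XX
X.X
XXXX
X...X
XX..XX
X.X.X.X
XXXXXXXX
X.......X
XX......XX
X.X.....X.X
XXXX....XXXX
X...X...X...X
XX..XX..XX..XX
X.X.X.X.X.X.X.X

Derivation:
r0=0: X
r1=1: XX
r2=10: X.X
r3=11: XXXX
r4=100: X...X
r5=101: XX..XX
r6=110: X.X.X.X
r7=111: XXXXXXXX
r8=1000: X.......X
r9=1001: XX......XX
r10=1010: X.X.....X.X
r11=1011: XXXX....XXXX
r12=1100: X...X...X...X
r13=1101: XX..XX..XX..XX
r14=1110: X.X.X.X.X.X.X.X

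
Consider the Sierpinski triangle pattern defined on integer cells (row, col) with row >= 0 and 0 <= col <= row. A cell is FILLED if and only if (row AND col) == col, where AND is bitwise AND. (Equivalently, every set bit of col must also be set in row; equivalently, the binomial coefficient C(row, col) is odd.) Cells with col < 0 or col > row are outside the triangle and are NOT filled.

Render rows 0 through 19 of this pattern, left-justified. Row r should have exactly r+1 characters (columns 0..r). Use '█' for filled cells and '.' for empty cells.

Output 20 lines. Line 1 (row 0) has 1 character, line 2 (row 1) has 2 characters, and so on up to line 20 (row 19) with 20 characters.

r0=0: █
r1=1: ██
r2=10: █.█
r3=11: ████
r4=100: █...█
r5=101: ██..██
r6=110: █.█.█.█
r7=111: ████████
r8=1000: █.......█
r9=1001: ██......██
r10=1010: █.█.....█.█
r11=1011: ████....████
r12=1100: █...█...█...█
r13=1101: ██..██..██..██
r14=1110: █.█.█.█.█.█.█.█
r15=1111: ████████████████
r16=10000: █...............█
r17=10001: ██..............██
r18=10010: █.█.............█.█
r19=10011: ████............████

Answer: █
██
█.█
████
█...█
██..██
█.█.█.█
████████
█.......█
██......██
█.█.....█.█
████....████
█...█...█...█
██..██..██..██
█.█.█.█.█.█.█.█
████████████████
█...............█
██..............██
█.█.............█.█
████............████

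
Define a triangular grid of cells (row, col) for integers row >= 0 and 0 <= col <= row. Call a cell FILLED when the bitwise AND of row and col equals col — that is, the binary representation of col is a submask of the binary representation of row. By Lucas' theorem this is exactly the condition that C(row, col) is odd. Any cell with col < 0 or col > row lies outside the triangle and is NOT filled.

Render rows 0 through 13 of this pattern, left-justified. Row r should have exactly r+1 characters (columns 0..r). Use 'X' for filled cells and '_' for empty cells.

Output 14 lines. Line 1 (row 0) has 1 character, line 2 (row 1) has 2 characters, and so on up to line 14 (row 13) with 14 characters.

r0=0: X
r1=1: XX
r2=10: X_X
r3=11: XXXX
r4=100: X___X
r5=101: XX__XX
r6=110: X_X_X_X
r7=111: XXXXXXXX
r8=1000: X_______X
r9=1001: XX______XX
r10=1010: X_X_____X_X
r11=1011: XXXX____XXXX
r12=1100: X___X___X___X
r13=1101: XX__XX__XX__XX

Answer: X
XX
X_X
XXXX
X___X
XX__XX
X_X_X_X
XXXXXXXX
X_______X
XX______XX
X_X_____X_X
XXXX____XXXX
X___X___X___X
XX__XX__XX__XX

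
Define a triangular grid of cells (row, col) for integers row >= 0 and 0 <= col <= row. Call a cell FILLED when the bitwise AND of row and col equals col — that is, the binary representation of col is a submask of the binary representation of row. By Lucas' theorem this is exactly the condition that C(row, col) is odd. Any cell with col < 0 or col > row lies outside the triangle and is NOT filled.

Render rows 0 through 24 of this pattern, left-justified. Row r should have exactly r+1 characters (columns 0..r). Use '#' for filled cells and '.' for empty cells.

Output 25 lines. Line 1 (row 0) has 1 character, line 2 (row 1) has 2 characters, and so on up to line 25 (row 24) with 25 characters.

Answer: #
##
#.#
####
#...#
##..##
#.#.#.#
########
#.......#
##......##
#.#.....#.#
####....####
#...#...#...#
##..##..##..##
#.#.#.#.#.#.#.#
################
#...............#
##..............##
#.#.............#.#
####............####
#...#...........#...#
##..##..........##..##
#.#.#.#.........#.#.#.#
########........########
#.......#.......#.......#

Derivation:
r0=0: #
r1=1: ##
r2=10: #.#
r3=11: ####
r4=100: #...#
r5=101: ##..##
r6=110: #.#.#.#
r7=111: ########
r8=1000: #.......#
r9=1001: ##......##
r10=1010: #.#.....#.#
r11=1011: ####....####
r12=1100: #...#...#...#
r13=1101: ##..##..##..##
r14=1110: #.#.#.#.#.#.#.#
r15=1111: ################
r16=10000: #...............#
r17=10001: ##..............##
r18=10010: #.#.............#.#
r19=10011: ####............####
r20=10100: #...#...........#...#
r21=10101: ##..##..........##..##
r22=10110: #.#.#.#.........#.#.#.#
r23=10111: ########........########
r24=11000: #.......#.......#.......#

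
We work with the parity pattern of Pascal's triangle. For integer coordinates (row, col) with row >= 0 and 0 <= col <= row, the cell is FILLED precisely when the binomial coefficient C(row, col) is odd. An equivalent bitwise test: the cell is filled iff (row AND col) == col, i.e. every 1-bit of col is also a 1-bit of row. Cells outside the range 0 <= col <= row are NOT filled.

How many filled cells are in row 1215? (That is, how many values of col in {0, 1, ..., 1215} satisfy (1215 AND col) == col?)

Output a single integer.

1215 in binary = 10010111111
popcount(1215) = number of 1-bits in 10010111111 = 8
A col c satisfies (1215 AND c) == c iff every set bit of c is also set in 1215; each of the 8 set bits of 1215 can independently be on or off in c.
count = 2^8 = 256

Answer: 256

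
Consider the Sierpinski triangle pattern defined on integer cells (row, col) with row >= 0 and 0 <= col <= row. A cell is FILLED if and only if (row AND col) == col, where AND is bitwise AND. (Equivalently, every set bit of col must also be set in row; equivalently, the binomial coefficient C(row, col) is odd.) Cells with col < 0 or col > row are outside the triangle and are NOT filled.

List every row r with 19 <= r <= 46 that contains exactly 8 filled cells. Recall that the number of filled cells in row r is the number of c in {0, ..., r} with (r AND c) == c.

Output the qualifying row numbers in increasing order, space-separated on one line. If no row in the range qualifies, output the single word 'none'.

Answer: 19 21 22 25 26 28 35 37 38 41 42 44

Derivation:
Row r has 2^popcount(r) filled cells, so we need popcount(r) = log2(8) = 3.
Scan r = 19..46 and keep those with exactly 3 one-bits:
r=19=10011 popcount=3 -> KEEP
r=20=10100 popcount=2 -> skip
r=21=10101 popcount=3 -> KEEP
r=22=10110 popcount=3 -> KEEP
r=23=10111 popcount=4 -> skip
r=24=11000 popcount=2 -> skip
r=25=11001 popcount=3 -> KEEP
r=26=11010 popcount=3 -> KEEP
r=27=11011 popcount=4 -> skip
r=28=11100 popcount=3 -> KEEP
r=29=11101 popcount=4 -> skip
r=30=11110 popcount=4 -> skip
r=31=11111 popcount=5 -> skip
r=32=100000 popcount=1 -> skip
r=33=100001 popcount=2 -> skip
r=34=100010 popcount=2 -> skip
r=35=100011 popcount=3 -> KEEP
r=36=100100 popcount=2 -> skip
r=37=100101 popcount=3 -> KEEP
r=38=100110 popcount=3 -> KEEP
r=39=100111 popcount=4 -> skip
r=40=101000 popcount=2 -> skip
r=41=101001 popcount=3 -> KEEP
r=42=101010 popcount=3 -> KEEP
r=43=101011 popcount=4 -> skip
r=44=101100 popcount=3 -> KEEP
r=45=101101 popcount=4 -> skip
r=46=101110 popcount=4 -> skip
Kept rows: 19 21 22 25 26 28 35 37 38 41 42 44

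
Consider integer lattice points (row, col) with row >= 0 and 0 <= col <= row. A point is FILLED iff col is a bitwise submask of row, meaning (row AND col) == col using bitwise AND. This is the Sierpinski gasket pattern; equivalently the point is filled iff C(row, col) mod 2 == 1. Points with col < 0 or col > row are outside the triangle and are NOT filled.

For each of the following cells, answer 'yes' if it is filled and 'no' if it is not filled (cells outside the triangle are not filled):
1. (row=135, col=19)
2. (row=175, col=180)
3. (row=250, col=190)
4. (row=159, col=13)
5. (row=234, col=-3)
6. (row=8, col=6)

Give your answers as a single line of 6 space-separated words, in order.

Answer: no no no yes no no

Derivation:
(135,19): row=0b10000111, col=0b10011, row AND col = 0b11 = 3; 3 != 19 -> empty
(175,180): col outside [0, 175] -> not filled
(250,190): row=0b11111010, col=0b10111110, row AND col = 0b10111010 = 186; 186 != 190 -> empty
(159,13): row=0b10011111, col=0b1101, row AND col = 0b1101 = 13; 13 == 13 -> filled
(234,-3): col outside [0, 234] -> not filled
(8,6): row=0b1000, col=0b110, row AND col = 0b0 = 0; 0 != 6 -> empty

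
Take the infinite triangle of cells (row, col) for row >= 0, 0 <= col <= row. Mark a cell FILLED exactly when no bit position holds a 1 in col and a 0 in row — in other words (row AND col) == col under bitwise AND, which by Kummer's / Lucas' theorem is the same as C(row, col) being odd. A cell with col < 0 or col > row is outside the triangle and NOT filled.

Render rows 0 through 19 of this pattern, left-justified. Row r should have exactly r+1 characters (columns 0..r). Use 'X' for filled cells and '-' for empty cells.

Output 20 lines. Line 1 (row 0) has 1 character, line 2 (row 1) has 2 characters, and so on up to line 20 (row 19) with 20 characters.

Answer: X
XX
X-X
XXXX
X---X
XX--XX
X-X-X-X
XXXXXXXX
X-------X
XX------XX
X-X-----X-X
XXXX----XXXX
X---X---X---X
XX--XX--XX--XX
X-X-X-X-X-X-X-X
XXXXXXXXXXXXXXXX
X---------------X
XX--------------XX
X-X-------------X-X
XXXX------------XXXX

Derivation:
r0=0: X
r1=1: XX
r2=10: X-X
r3=11: XXXX
r4=100: X---X
r5=101: XX--XX
r6=110: X-X-X-X
r7=111: XXXXXXXX
r8=1000: X-------X
r9=1001: XX------XX
r10=1010: X-X-----X-X
r11=1011: XXXX----XXXX
r12=1100: X---X---X---X
r13=1101: XX--XX--XX--XX
r14=1110: X-X-X-X-X-X-X-X
r15=1111: XXXXXXXXXXXXXXXX
r16=10000: X---------------X
r17=10001: XX--------------XX
r18=10010: X-X-------------X-X
r19=10011: XXXX------------XXXX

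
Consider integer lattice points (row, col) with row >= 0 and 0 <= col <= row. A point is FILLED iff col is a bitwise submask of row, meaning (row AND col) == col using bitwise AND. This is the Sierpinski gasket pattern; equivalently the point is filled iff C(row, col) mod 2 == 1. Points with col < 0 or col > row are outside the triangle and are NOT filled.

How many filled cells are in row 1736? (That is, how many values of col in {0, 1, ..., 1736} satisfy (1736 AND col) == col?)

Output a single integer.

1736 in binary = 11011001000
popcount(1736) = number of 1-bits in 11011001000 = 5
A col c satisfies (1736 AND c) == c iff every set bit of c is also set in 1736; each of the 5 set bits of 1736 can independently be on or off in c.
count = 2^5 = 32

Answer: 32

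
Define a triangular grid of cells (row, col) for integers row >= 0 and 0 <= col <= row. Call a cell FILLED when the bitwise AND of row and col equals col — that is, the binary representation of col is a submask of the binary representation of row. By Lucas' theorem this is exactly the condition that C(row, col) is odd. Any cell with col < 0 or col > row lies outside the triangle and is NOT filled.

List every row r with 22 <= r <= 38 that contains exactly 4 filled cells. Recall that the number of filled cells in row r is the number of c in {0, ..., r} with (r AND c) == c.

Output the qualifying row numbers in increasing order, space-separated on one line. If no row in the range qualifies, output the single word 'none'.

Answer: 24 33 34 36

Derivation:
Row r has 2^popcount(r) filled cells, so we need popcount(r) = log2(4) = 2.
Scan r = 22..38 and keep those with exactly 2 one-bits:
r=22=10110 popcount=3 -> skip
r=23=10111 popcount=4 -> skip
r=24=11000 popcount=2 -> KEEP
r=25=11001 popcount=3 -> skip
r=26=11010 popcount=3 -> skip
r=27=11011 popcount=4 -> skip
r=28=11100 popcount=3 -> skip
r=29=11101 popcount=4 -> skip
r=30=11110 popcount=4 -> skip
r=31=11111 popcount=5 -> skip
r=32=100000 popcount=1 -> skip
r=33=100001 popcount=2 -> KEEP
r=34=100010 popcount=2 -> KEEP
r=35=100011 popcount=3 -> skip
r=36=100100 popcount=2 -> KEEP
r=37=100101 popcount=3 -> skip
r=38=100110 popcount=3 -> skip
Kept rows: 24 33 34 36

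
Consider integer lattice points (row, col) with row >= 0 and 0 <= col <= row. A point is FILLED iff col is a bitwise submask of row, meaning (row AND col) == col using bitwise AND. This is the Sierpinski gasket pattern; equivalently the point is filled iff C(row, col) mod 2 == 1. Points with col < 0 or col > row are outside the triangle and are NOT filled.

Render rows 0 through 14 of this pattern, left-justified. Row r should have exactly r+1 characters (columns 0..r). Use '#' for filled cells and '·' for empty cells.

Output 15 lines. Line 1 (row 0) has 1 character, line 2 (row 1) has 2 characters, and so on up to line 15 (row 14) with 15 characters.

Answer: #
##
#·#
####
#···#
##··##
#·#·#·#
########
#·······#
##······##
#·#·····#·#
####····####
#···#···#···#
##··##··##··##
#·#·#·#·#·#·#·#

Derivation:
r0=0: #
r1=1: ##
r2=10: #·#
r3=11: ####
r4=100: #···#
r5=101: ##··##
r6=110: #·#·#·#
r7=111: ########
r8=1000: #·······#
r9=1001: ##······##
r10=1010: #·#·····#·#
r11=1011: ####····####
r12=1100: #···#···#···#
r13=1101: ##··##··##··##
r14=1110: #·#·#·#·#·#·#·#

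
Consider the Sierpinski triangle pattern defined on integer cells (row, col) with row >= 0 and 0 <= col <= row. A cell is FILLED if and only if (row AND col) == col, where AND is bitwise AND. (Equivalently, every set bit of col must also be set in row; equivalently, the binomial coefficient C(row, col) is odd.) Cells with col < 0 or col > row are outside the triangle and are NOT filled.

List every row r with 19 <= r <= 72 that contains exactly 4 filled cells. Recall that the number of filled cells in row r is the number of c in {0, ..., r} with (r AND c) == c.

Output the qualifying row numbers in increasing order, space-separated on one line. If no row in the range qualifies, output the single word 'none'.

Answer: 20 24 33 34 36 40 48 65 66 68 72

Derivation:
Row r has 2^popcount(r) filled cells, so we need popcount(r) = log2(4) = 2.
Scan r = 19..72 and keep those with exactly 2 one-bits:
r=19=10011 popcount=3 -> skip
r=20=10100 popcount=2 -> KEEP
r=21=10101 popcount=3 -> skip
r=22=10110 popcount=3 -> skip
r=23=10111 popcount=4 -> skip
r=24=11000 popcount=2 -> KEEP
r=25=11001 popcount=3 -> skip
r=26=11010 popcount=3 -> skip
r=27=11011 popcount=4 -> skip
r=28=11100 popcount=3 -> skip
r=29=11101 popcount=4 -> skip
r=30=11110 popcount=4 -> skip
r=31=11111 popcount=5 -> skip
r=32=100000 popcount=1 -> skip
r=33=100001 popcount=2 -> KEEP
r=34=100010 popcount=2 -> KEEP
r=35=100011 popcount=3 -> skip
r=36=100100 popcount=2 -> KEEP
r=37=100101 popcount=3 -> skip
r=38=100110 popcount=3 -> skip
r=39=100111 popcount=4 -> skip
r=40=101000 popcount=2 -> KEEP
r=41=101001 popcount=3 -> skip
r=42=101010 popcount=3 -> skip
r=43=101011 popcount=4 -> skip
r=44=101100 popcount=3 -> skip
r=45=101101 popcount=4 -> skip
r=46=101110 popcount=4 -> skip
r=47=101111 popcount=5 -> skip
r=48=110000 popcount=2 -> KEEP
r=49=110001 popcount=3 -> skip
r=50=110010 popcount=3 -> skip
r=51=110011 popcount=4 -> skip
r=52=110100 popcount=3 -> skip
r=53=110101 popcount=4 -> skip
r=54=110110 popcount=4 -> skip
r=55=110111 popcount=5 -> skip
r=56=111000 popcount=3 -> skip
r=57=111001 popcount=4 -> skip
r=58=111010 popcount=4 -> skip
r=59=111011 popcount=5 -> skip
r=60=111100 popcount=4 -> skip
r=61=111101 popcount=5 -> skip
r=62=111110 popcount=5 -> skip
r=63=111111 popcount=6 -> skip
r=64=1000000 popcount=1 -> skip
r=65=1000001 popcount=2 -> KEEP
r=66=1000010 popcount=2 -> KEEP
r=67=1000011 popcount=3 -> skip
r=68=1000100 popcount=2 -> KEEP
r=69=1000101 popcount=3 -> skip
r=70=1000110 popcount=3 -> skip
r=71=1000111 popcount=4 -> skip
r=72=1001000 popcount=2 -> KEEP
Kept rows: 20 24 33 34 36 40 48 65 66 68 72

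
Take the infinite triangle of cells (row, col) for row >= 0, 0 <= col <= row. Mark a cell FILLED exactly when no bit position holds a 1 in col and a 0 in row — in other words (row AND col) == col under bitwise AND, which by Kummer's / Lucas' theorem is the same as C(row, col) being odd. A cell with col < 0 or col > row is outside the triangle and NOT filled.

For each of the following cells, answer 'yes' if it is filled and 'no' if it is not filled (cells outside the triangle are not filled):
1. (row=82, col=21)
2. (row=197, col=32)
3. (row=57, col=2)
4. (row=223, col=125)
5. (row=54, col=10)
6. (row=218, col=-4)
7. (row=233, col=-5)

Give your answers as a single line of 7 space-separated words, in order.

(82,21): row=0b1010010, col=0b10101, row AND col = 0b10000 = 16; 16 != 21 -> empty
(197,32): row=0b11000101, col=0b100000, row AND col = 0b0 = 0; 0 != 32 -> empty
(57,2): row=0b111001, col=0b10, row AND col = 0b0 = 0; 0 != 2 -> empty
(223,125): row=0b11011111, col=0b1111101, row AND col = 0b1011101 = 93; 93 != 125 -> empty
(54,10): row=0b110110, col=0b1010, row AND col = 0b10 = 2; 2 != 10 -> empty
(218,-4): col outside [0, 218] -> not filled
(233,-5): col outside [0, 233] -> not filled

Answer: no no no no no no no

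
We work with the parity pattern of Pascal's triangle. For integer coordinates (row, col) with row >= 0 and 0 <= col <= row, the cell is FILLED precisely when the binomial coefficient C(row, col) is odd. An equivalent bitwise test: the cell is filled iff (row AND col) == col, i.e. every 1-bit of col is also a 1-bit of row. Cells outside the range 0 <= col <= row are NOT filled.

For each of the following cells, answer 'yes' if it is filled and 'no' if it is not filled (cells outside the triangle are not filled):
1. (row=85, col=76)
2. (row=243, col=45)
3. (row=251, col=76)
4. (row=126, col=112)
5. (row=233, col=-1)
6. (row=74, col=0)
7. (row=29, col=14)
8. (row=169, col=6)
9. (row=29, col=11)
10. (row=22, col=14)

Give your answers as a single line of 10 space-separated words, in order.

(85,76): row=0b1010101, col=0b1001100, row AND col = 0b1000100 = 68; 68 != 76 -> empty
(243,45): row=0b11110011, col=0b101101, row AND col = 0b100001 = 33; 33 != 45 -> empty
(251,76): row=0b11111011, col=0b1001100, row AND col = 0b1001000 = 72; 72 != 76 -> empty
(126,112): row=0b1111110, col=0b1110000, row AND col = 0b1110000 = 112; 112 == 112 -> filled
(233,-1): col outside [0, 233] -> not filled
(74,0): row=0b1001010, col=0b0, row AND col = 0b0 = 0; 0 == 0 -> filled
(29,14): row=0b11101, col=0b1110, row AND col = 0b1100 = 12; 12 != 14 -> empty
(169,6): row=0b10101001, col=0b110, row AND col = 0b0 = 0; 0 != 6 -> empty
(29,11): row=0b11101, col=0b1011, row AND col = 0b1001 = 9; 9 != 11 -> empty
(22,14): row=0b10110, col=0b1110, row AND col = 0b110 = 6; 6 != 14 -> empty

Answer: no no no yes no yes no no no no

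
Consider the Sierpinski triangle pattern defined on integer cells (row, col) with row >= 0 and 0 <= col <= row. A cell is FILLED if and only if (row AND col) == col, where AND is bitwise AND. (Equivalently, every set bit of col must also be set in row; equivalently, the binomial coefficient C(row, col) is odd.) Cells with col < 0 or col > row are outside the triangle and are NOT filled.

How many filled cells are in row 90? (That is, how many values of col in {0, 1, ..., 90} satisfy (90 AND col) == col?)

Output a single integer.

90 in binary = 1011010
popcount(90) = number of 1-bits in 1011010 = 4
A col c satisfies (90 AND c) == c iff every set bit of c is also set in 90; each of the 4 set bits of 90 can independently be on or off in c.
count = 2^4 = 16

Answer: 16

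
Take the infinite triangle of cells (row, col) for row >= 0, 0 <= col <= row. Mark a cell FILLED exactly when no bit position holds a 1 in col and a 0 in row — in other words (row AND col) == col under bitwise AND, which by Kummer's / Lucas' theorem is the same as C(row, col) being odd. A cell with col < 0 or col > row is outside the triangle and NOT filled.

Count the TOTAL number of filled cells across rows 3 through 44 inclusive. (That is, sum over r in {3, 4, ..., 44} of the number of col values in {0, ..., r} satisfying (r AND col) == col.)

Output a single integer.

Answer: 336

Derivation:
r3=11 pc2: +4 =4
r4=100 pc1: +2 =6
r5=101 pc2: +4 =10
r6=110 pc2: +4 =14
r7=111 pc3: +8 =22
r8=1000 pc1: +2 =24
r9=1001 pc2: +4 =28
r10=1010 pc2: +4 =32
r11=1011 pc3: +8 =40
r12=1100 pc2: +4 =44
r13=1101 pc3: +8 =52
r14=1110 pc3: +8 =60
r15=1111 pc4: +16 =76
r16=10000 pc1: +2 =78
r17=10001 pc2: +4 =82
r18=10010 pc2: +4 =86
r19=10011 pc3: +8 =94
r20=10100 pc2: +4 =98
r21=10101 pc3: +8 =106
r22=10110 pc3: +8 =114
r23=10111 pc4: +16 =130
r24=11000 pc2: +4 =134
r25=11001 pc3: +8 =142
r26=11010 pc3: +8 =150
r27=11011 pc4: +16 =166
r28=11100 pc3: +8 =174
r29=11101 pc4: +16 =190
r30=11110 pc4: +16 =206
r31=11111 pc5: +32 =238
r32=100000 pc1: +2 =240
r33=100001 pc2: +4 =244
r34=100010 pc2: +4 =248
r35=100011 pc3: +8 =256
r36=100100 pc2: +4 =260
r37=100101 pc3: +8 =268
r38=100110 pc3: +8 =276
r39=100111 pc4: +16 =292
r40=101000 pc2: +4 =296
r41=101001 pc3: +8 =304
r42=101010 pc3: +8 =312
r43=101011 pc4: +16 =328
r44=101100 pc3: +8 =336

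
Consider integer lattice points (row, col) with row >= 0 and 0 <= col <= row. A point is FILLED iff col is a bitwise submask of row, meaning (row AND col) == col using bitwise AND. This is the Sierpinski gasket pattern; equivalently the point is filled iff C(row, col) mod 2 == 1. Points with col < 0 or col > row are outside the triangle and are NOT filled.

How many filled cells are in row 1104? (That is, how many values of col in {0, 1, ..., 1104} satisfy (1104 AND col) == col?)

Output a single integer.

1104 in binary = 10001010000
popcount(1104) = number of 1-bits in 10001010000 = 3
A col c satisfies (1104 AND c) == c iff every set bit of c is also set in 1104; each of the 3 set bits of 1104 can independently be on or off in c.
count = 2^3 = 8

Answer: 8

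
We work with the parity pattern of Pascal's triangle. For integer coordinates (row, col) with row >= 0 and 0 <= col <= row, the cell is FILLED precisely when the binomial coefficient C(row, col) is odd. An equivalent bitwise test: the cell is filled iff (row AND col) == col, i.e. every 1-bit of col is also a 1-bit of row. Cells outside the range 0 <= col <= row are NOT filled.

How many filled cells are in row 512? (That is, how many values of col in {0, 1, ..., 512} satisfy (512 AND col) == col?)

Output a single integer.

Answer: 2

Derivation:
512 in binary = 1000000000
popcount(512) = number of 1-bits in 1000000000 = 1
A col c satisfies (512 AND c) == c iff every set bit of c is also set in 512; each of the 1 set bits of 512 can independently be on or off in c.
count = 2^1 = 2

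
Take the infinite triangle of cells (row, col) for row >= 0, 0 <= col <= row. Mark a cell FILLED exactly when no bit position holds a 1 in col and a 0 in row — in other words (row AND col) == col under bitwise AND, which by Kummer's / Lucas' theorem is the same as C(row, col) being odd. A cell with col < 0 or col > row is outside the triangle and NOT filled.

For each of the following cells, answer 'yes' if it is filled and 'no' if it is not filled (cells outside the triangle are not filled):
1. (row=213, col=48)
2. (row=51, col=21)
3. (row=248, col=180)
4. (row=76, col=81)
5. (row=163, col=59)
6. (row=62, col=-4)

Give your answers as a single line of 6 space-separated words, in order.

(213,48): row=0b11010101, col=0b110000, row AND col = 0b10000 = 16; 16 != 48 -> empty
(51,21): row=0b110011, col=0b10101, row AND col = 0b10001 = 17; 17 != 21 -> empty
(248,180): row=0b11111000, col=0b10110100, row AND col = 0b10110000 = 176; 176 != 180 -> empty
(76,81): col outside [0, 76] -> not filled
(163,59): row=0b10100011, col=0b111011, row AND col = 0b100011 = 35; 35 != 59 -> empty
(62,-4): col outside [0, 62] -> not filled

Answer: no no no no no no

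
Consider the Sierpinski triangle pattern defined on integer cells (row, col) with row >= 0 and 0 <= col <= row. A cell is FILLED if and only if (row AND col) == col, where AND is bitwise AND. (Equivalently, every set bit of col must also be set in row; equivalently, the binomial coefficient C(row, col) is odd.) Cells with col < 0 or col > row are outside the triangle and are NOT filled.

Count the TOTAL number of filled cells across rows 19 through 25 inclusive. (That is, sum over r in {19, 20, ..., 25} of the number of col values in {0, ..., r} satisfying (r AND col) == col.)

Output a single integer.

r19=10011 pc3: +8 =8
r20=10100 pc2: +4 =12
r21=10101 pc3: +8 =20
r22=10110 pc3: +8 =28
r23=10111 pc4: +16 =44
r24=11000 pc2: +4 =48
r25=11001 pc3: +8 =56

Answer: 56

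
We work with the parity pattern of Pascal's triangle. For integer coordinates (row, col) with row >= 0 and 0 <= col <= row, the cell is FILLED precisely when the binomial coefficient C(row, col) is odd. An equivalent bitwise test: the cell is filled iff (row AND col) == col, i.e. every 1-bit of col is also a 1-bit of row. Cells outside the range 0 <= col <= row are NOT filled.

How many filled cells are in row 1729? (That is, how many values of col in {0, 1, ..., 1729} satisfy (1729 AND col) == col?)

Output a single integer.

Answer: 32

Derivation:
1729 in binary = 11011000001
popcount(1729) = number of 1-bits in 11011000001 = 5
A col c satisfies (1729 AND c) == c iff every set bit of c is also set in 1729; each of the 5 set bits of 1729 can independently be on or off in c.
count = 2^5 = 32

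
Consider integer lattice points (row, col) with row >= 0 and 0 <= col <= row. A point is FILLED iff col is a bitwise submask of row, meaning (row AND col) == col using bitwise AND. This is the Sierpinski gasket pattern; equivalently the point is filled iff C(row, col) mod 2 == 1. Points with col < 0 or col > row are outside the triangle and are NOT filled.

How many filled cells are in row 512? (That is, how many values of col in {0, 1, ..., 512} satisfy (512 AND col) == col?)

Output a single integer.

512 in binary = 1000000000
popcount(512) = number of 1-bits in 1000000000 = 1
A col c satisfies (512 AND c) == c iff every set bit of c is also set in 512; each of the 1 set bits of 512 can independently be on or off in c.
count = 2^1 = 2

Answer: 2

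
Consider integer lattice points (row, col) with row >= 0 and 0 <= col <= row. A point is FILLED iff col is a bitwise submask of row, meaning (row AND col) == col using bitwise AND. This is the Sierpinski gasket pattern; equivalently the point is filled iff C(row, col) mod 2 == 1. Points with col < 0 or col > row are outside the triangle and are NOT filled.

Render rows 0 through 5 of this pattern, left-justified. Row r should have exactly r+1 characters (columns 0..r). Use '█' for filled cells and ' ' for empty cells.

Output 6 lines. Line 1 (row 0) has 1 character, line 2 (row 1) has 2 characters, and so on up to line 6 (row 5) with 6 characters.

r0=0: █
r1=1: ██
r2=10: █ █
r3=11: ████
r4=100: █   █
r5=101: ██  ██

Answer: █
██
█ █
████
█   █
██  ██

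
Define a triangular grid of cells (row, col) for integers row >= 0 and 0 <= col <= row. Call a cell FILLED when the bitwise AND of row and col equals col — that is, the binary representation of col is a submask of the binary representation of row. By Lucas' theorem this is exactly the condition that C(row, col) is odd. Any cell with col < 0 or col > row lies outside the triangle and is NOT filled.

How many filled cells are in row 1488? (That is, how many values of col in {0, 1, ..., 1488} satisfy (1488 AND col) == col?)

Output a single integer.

1488 in binary = 10111010000
popcount(1488) = number of 1-bits in 10111010000 = 5
A col c satisfies (1488 AND c) == c iff every set bit of c is also set in 1488; each of the 5 set bits of 1488 can independently be on or off in c.
count = 2^5 = 32

Answer: 32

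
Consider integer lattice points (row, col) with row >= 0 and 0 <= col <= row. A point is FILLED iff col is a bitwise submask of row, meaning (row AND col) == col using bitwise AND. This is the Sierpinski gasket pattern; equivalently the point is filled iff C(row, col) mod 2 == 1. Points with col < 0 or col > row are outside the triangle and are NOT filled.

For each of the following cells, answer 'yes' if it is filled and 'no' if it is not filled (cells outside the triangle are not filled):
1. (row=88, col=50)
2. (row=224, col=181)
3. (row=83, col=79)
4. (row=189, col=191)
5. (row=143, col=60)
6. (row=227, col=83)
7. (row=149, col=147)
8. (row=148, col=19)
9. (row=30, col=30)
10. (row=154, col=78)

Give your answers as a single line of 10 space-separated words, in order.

(88,50): row=0b1011000, col=0b110010, row AND col = 0b10000 = 16; 16 != 50 -> empty
(224,181): row=0b11100000, col=0b10110101, row AND col = 0b10100000 = 160; 160 != 181 -> empty
(83,79): row=0b1010011, col=0b1001111, row AND col = 0b1000011 = 67; 67 != 79 -> empty
(189,191): col outside [0, 189] -> not filled
(143,60): row=0b10001111, col=0b111100, row AND col = 0b1100 = 12; 12 != 60 -> empty
(227,83): row=0b11100011, col=0b1010011, row AND col = 0b1000011 = 67; 67 != 83 -> empty
(149,147): row=0b10010101, col=0b10010011, row AND col = 0b10010001 = 145; 145 != 147 -> empty
(148,19): row=0b10010100, col=0b10011, row AND col = 0b10000 = 16; 16 != 19 -> empty
(30,30): row=0b11110, col=0b11110, row AND col = 0b11110 = 30; 30 == 30 -> filled
(154,78): row=0b10011010, col=0b1001110, row AND col = 0b1010 = 10; 10 != 78 -> empty

Answer: no no no no no no no no yes no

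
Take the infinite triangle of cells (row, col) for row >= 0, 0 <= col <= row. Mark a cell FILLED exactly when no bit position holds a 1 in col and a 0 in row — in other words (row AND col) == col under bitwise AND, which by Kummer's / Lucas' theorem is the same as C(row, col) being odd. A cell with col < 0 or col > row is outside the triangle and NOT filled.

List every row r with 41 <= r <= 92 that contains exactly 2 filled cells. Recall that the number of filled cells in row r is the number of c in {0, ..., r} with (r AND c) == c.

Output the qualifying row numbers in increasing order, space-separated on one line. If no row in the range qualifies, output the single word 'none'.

Row r has 2^popcount(r) filled cells, so we need popcount(r) = log2(2) = 1.
Scan r = 41..92 and keep those with exactly 1 one-bits:
r=41=101001 popcount=3 -> skip
r=42=101010 popcount=3 -> skip
r=43=101011 popcount=4 -> skip
r=44=101100 popcount=3 -> skip
r=45=101101 popcount=4 -> skip
r=46=101110 popcount=4 -> skip
r=47=101111 popcount=5 -> skip
r=48=110000 popcount=2 -> skip
r=49=110001 popcount=3 -> skip
r=50=110010 popcount=3 -> skip
r=51=110011 popcount=4 -> skip
r=52=110100 popcount=3 -> skip
r=53=110101 popcount=4 -> skip
r=54=110110 popcount=4 -> skip
r=55=110111 popcount=5 -> skip
r=56=111000 popcount=3 -> skip
r=57=111001 popcount=4 -> skip
r=58=111010 popcount=4 -> skip
r=59=111011 popcount=5 -> skip
r=60=111100 popcount=4 -> skip
r=61=111101 popcount=5 -> skip
r=62=111110 popcount=5 -> skip
r=63=111111 popcount=6 -> skip
r=64=1000000 popcount=1 -> KEEP
r=65=1000001 popcount=2 -> skip
r=66=1000010 popcount=2 -> skip
r=67=1000011 popcount=3 -> skip
r=68=1000100 popcount=2 -> skip
r=69=1000101 popcount=3 -> skip
r=70=1000110 popcount=3 -> skip
r=71=1000111 popcount=4 -> skip
r=72=1001000 popcount=2 -> skip
r=73=1001001 popcount=3 -> skip
r=74=1001010 popcount=3 -> skip
r=75=1001011 popcount=4 -> skip
r=76=1001100 popcount=3 -> skip
r=77=1001101 popcount=4 -> skip
r=78=1001110 popcount=4 -> skip
r=79=1001111 popcount=5 -> skip
r=80=1010000 popcount=2 -> skip
r=81=1010001 popcount=3 -> skip
r=82=1010010 popcount=3 -> skip
r=83=1010011 popcount=4 -> skip
r=84=1010100 popcount=3 -> skip
r=85=1010101 popcount=4 -> skip
r=86=1010110 popcount=4 -> skip
r=87=1010111 popcount=5 -> skip
r=88=1011000 popcount=3 -> skip
r=89=1011001 popcount=4 -> skip
r=90=1011010 popcount=4 -> skip
r=91=1011011 popcount=5 -> skip
r=92=1011100 popcount=4 -> skip
Kept rows: 64

Answer: 64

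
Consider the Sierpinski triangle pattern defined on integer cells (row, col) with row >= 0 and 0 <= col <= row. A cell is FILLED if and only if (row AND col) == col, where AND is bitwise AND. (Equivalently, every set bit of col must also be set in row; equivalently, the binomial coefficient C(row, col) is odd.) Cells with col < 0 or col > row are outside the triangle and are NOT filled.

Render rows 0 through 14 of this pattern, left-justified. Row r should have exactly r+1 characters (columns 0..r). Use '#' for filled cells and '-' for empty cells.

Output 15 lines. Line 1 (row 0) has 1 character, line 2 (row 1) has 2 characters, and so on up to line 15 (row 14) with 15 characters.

r0=0: #
r1=1: ##
r2=10: #-#
r3=11: ####
r4=100: #---#
r5=101: ##--##
r6=110: #-#-#-#
r7=111: ########
r8=1000: #-------#
r9=1001: ##------##
r10=1010: #-#-----#-#
r11=1011: ####----####
r12=1100: #---#---#---#
r13=1101: ##--##--##--##
r14=1110: #-#-#-#-#-#-#-#

Answer: #
##
#-#
####
#---#
##--##
#-#-#-#
########
#-------#
##------##
#-#-----#-#
####----####
#---#---#---#
##--##--##--##
#-#-#-#-#-#-#-#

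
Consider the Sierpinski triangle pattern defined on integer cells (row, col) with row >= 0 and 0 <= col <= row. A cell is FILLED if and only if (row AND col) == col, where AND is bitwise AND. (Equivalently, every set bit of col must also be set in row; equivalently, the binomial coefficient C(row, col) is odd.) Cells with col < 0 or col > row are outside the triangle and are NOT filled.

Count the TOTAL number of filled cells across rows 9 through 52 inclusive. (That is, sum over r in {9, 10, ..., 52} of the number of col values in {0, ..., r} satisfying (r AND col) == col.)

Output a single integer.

r9=1001 pc2: +4 =4
r10=1010 pc2: +4 =8
r11=1011 pc3: +8 =16
r12=1100 pc2: +4 =20
r13=1101 pc3: +8 =28
r14=1110 pc3: +8 =36
r15=1111 pc4: +16 =52
r16=10000 pc1: +2 =54
r17=10001 pc2: +4 =58
r18=10010 pc2: +4 =62
r19=10011 pc3: +8 =70
r20=10100 pc2: +4 =74
r21=10101 pc3: +8 =82
r22=10110 pc3: +8 =90
r23=10111 pc4: +16 =106
r24=11000 pc2: +4 =110
r25=11001 pc3: +8 =118
r26=11010 pc3: +8 =126
r27=11011 pc4: +16 =142
r28=11100 pc3: +8 =150
r29=11101 pc4: +16 =166
r30=11110 pc4: +16 =182
r31=11111 pc5: +32 =214
r32=100000 pc1: +2 =216
r33=100001 pc2: +4 =220
r34=100010 pc2: +4 =224
r35=100011 pc3: +8 =232
r36=100100 pc2: +4 =236
r37=100101 pc3: +8 =244
r38=100110 pc3: +8 =252
r39=100111 pc4: +16 =268
r40=101000 pc2: +4 =272
r41=101001 pc3: +8 =280
r42=101010 pc3: +8 =288
r43=101011 pc4: +16 =304
r44=101100 pc3: +8 =312
r45=101101 pc4: +16 =328
r46=101110 pc4: +16 =344
r47=101111 pc5: +32 =376
r48=110000 pc2: +4 =380
r49=110001 pc3: +8 =388
r50=110010 pc3: +8 =396
r51=110011 pc4: +16 =412
r52=110100 pc3: +8 =420

Answer: 420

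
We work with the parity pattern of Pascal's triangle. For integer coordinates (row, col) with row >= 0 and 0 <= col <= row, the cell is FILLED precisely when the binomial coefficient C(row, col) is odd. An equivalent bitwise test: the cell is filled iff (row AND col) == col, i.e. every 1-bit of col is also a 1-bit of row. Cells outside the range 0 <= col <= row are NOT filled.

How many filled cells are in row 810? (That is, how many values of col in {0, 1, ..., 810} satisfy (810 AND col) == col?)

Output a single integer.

810 in binary = 1100101010
popcount(810) = number of 1-bits in 1100101010 = 5
A col c satisfies (810 AND c) == c iff every set bit of c is also set in 810; each of the 5 set bits of 810 can independently be on or off in c.
count = 2^5 = 32

Answer: 32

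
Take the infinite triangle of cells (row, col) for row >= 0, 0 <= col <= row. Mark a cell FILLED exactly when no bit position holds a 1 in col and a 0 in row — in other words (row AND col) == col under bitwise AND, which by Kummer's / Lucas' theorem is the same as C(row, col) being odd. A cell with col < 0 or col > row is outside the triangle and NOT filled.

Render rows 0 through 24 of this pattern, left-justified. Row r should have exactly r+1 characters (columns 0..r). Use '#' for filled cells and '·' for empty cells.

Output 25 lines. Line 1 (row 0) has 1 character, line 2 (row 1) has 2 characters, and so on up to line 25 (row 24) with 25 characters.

r0=0: #
r1=1: ##
r2=10: #·#
r3=11: ####
r4=100: #···#
r5=101: ##··##
r6=110: #·#·#·#
r7=111: ########
r8=1000: #·······#
r9=1001: ##······##
r10=1010: #·#·····#·#
r11=1011: ####····####
r12=1100: #···#···#···#
r13=1101: ##··##··##··##
r14=1110: #·#·#·#·#·#·#·#
r15=1111: ################
r16=10000: #···············#
r17=10001: ##··············##
r18=10010: #·#·············#·#
r19=10011: ####············####
r20=10100: #···#···········#···#
r21=10101: ##··##··········##··##
r22=10110: #·#·#·#·········#·#·#·#
r23=10111: ########········########
r24=11000: #·······#·······#·······#

Answer: #
##
#·#
####
#···#
##··##
#·#·#·#
########
#·······#
##······##
#·#·····#·#
####····####
#···#···#···#
##··##··##··##
#·#·#·#·#·#·#·#
################
#···············#
##··············##
#·#·············#·#
####············####
#···#···········#···#
##··##··········##··##
#·#·#·#·········#·#·#·#
########········########
#·······#·······#·······#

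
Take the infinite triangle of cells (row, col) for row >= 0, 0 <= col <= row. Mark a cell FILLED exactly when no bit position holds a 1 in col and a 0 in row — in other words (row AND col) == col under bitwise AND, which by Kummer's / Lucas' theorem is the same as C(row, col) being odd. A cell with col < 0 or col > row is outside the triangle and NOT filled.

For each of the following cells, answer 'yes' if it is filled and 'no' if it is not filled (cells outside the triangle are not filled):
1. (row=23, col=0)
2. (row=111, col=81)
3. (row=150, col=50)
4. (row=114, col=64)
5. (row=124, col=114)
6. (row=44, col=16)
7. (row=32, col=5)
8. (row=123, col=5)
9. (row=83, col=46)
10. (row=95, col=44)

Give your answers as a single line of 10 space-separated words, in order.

(23,0): row=0b10111, col=0b0, row AND col = 0b0 = 0; 0 == 0 -> filled
(111,81): row=0b1101111, col=0b1010001, row AND col = 0b1000001 = 65; 65 != 81 -> empty
(150,50): row=0b10010110, col=0b110010, row AND col = 0b10010 = 18; 18 != 50 -> empty
(114,64): row=0b1110010, col=0b1000000, row AND col = 0b1000000 = 64; 64 == 64 -> filled
(124,114): row=0b1111100, col=0b1110010, row AND col = 0b1110000 = 112; 112 != 114 -> empty
(44,16): row=0b101100, col=0b10000, row AND col = 0b0 = 0; 0 != 16 -> empty
(32,5): row=0b100000, col=0b101, row AND col = 0b0 = 0; 0 != 5 -> empty
(123,5): row=0b1111011, col=0b101, row AND col = 0b1 = 1; 1 != 5 -> empty
(83,46): row=0b1010011, col=0b101110, row AND col = 0b10 = 2; 2 != 46 -> empty
(95,44): row=0b1011111, col=0b101100, row AND col = 0b1100 = 12; 12 != 44 -> empty

Answer: yes no no yes no no no no no no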